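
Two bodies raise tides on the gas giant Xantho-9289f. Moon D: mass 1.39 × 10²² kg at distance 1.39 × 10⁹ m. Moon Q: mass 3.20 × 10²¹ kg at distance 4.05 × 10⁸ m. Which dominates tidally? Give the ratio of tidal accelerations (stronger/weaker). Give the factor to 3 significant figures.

Moon Q, by a factor of ≈ 9.31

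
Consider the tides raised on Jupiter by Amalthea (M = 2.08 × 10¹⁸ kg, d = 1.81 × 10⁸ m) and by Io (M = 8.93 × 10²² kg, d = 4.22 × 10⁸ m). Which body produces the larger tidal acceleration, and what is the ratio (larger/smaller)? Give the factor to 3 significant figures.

The tide-raising term goes as M/d³ (the gradient of a 1/d² field).
Amalthea: (2.08 × 10¹⁸) / (1.81 × 10⁸)³ = 3.508 × 10⁻⁷
Io: (8.93 × 10²²) / (4.22 × 10⁸)³ = 1.188 × 10⁻³
Ratio (larger/smaller) = 3390

Io, by a factor of ≈ 3390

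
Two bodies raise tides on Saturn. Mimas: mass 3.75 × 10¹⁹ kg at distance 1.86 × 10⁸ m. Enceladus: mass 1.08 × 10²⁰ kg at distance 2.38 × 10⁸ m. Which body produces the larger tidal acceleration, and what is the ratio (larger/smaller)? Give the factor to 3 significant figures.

Enceladus, by a factor of ≈ 1.37

Tidal stretch scales as M/d³; compute that for each body.
Mimas: (3.75 × 10¹⁹) / (1.86 × 10⁸)³ = 5.828 × 10⁻⁶
Enceladus: (1.08 × 10²⁰) / (2.38 × 10⁸)³ = 8.011 × 10⁻⁶
Ratio (larger/smaller) = 1.37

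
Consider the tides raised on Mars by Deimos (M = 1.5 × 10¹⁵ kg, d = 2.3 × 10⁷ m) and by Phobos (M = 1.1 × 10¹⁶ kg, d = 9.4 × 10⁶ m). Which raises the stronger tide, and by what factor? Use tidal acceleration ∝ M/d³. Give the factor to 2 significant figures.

Compare M/d³ for the two perturbers:
Deimos: (1.5 × 10¹⁵) / (2.3 × 10⁷)³ = 1.233 × 10⁻⁷
Phobos: (1.1 × 10¹⁶) / (9.4 × 10⁶)³ = 1.324 × 10⁻⁵
Ratio (larger/smaller) = 110

Phobos, by a factor of ≈ 110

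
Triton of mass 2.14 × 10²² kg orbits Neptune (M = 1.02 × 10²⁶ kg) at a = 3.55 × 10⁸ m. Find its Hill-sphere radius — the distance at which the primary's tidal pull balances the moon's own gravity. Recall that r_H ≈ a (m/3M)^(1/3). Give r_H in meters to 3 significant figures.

1.46 × 10⁷ m

r_H ≈ a (m/3M)^(1/3)
    = (3.55 × 10⁸) × (2.14 × 10²² / (3 × 1.02 × 10²⁶))^(1/3)
    = 1.46 × 10⁷ m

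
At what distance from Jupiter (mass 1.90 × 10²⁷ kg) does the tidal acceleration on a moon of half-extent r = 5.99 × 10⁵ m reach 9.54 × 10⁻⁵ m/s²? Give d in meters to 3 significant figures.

2GMr/d³ = a_tidal  ⇒  d = (2GMr / a_tidal)^(1/3)
d = (2 × 6.674×10⁻¹¹ × (1.90 × 10²⁷) × (5.99 × 10⁵) / (9.54 × 10⁻⁵))^(1/3)
  = 1.17 × 10⁹ m

1.17 × 10⁹ m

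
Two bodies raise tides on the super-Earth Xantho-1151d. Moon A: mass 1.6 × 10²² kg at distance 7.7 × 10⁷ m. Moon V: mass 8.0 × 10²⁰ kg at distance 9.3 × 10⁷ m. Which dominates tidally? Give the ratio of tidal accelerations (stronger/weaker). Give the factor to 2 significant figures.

The tide-raising term goes as M/d³ (the gradient of a 1/d² field).
Moon A: (1.6 × 10²²) / (7.7 × 10⁷)³ = 3.505 × 10⁻²
Moon V: (8.0 × 10²⁰) / (9.3 × 10⁷)³ = 9.946 × 10⁻⁴
Ratio (larger/smaller) = 35

Moon A, by a factor of ≈ 35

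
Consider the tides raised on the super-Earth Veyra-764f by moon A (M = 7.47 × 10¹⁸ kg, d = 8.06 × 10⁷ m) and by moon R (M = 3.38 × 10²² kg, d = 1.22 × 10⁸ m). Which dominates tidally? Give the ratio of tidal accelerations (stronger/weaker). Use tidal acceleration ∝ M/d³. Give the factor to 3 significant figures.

Moon R, by a factor of ≈ 1300

The tide-raising term goes as M/d³ (the gradient of a 1/d² field).
Moon A: (7.47 × 10¹⁸) / (8.06 × 10⁷)³ = 1.427 × 10⁻⁵
Moon R: (3.38 × 10²²) / (1.22 × 10⁸)³ = 1.861 × 10⁻²
Ratio (larger/smaller) = 1300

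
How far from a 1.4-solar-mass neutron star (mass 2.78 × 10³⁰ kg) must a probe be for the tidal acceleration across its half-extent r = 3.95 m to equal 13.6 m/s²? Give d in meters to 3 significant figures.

4.76 × 10⁶ m

2GMr/d³ = a_tidal  ⇒  d = (2GMr / a_tidal)^(1/3)
d = (2 × 6.674×10⁻¹¹ × (2.78 × 10³⁰) × (3.95) / (13.6))^(1/3)
  = 4.76 × 10⁶ m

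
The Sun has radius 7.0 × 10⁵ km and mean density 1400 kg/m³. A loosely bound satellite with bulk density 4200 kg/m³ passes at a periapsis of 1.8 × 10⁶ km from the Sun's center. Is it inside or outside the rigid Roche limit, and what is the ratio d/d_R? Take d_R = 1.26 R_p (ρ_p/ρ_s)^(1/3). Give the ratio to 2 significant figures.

d_R = 1.26 × (7.0 × 10⁵ km) × (1400/4200)^(1/3) = 6.115 × 10⁵ km
d/d_R = (1.8 × 10⁶) / (6.115 × 10⁵) = 2.9
Since d/d_R > 1, the body is outside the Roche limit.

outside; d/d_R ≈ 2.9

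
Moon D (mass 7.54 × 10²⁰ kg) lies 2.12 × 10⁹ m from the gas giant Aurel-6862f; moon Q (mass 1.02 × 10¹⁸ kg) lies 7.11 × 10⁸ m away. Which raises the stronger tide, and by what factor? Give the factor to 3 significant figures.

Moon D, by a factor of ≈ 27.9

Compare M/d³ for the two perturbers:
Moon D: (7.54 × 10²⁰) / (2.12 × 10⁹)³ = 7.913 × 10⁻⁸
Moon Q: (1.02 × 10¹⁸) / (7.11 × 10⁸)³ = 2.838 × 10⁻⁹
Ratio (larger/smaller) = 27.9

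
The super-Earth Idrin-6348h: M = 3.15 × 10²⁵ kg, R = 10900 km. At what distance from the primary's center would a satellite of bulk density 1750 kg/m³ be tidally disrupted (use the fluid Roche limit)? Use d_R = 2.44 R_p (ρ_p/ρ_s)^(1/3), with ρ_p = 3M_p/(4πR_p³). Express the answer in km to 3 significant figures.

39700 km

ρ_p = 3M_p/(4πR_p³) = 3 × (3.15 × 10²⁵) / (4π × (1.09 × 10⁷ m)³) = 5810 kg/m³
d_R = 2.44 × 10900 km × (5810/1750)^(1/3)
    = 39700 km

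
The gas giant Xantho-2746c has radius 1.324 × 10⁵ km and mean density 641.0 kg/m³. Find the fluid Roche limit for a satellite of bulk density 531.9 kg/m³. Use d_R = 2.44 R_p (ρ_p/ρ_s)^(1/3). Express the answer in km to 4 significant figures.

3.438 × 10⁵ km

d_R = 2.44 × 1.324 × 10⁵ km × (641.0/531.9)^(1/3)
    = 3.438 × 10⁵ km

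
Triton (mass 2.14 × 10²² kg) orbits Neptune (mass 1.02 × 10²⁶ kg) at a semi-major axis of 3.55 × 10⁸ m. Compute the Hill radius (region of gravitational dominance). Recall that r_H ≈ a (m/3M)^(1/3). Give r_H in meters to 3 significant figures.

1.46 × 10⁷ m

r_H ≈ a (m/3M)^(1/3)
    = (3.55 × 10⁸) × (2.14 × 10²² / (3 × 1.02 × 10²⁶))^(1/3)
    = 1.46 × 10⁷ m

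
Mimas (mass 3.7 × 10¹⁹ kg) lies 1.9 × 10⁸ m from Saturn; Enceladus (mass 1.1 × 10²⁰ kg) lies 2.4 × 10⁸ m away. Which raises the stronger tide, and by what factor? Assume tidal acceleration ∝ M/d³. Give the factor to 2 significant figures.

Tidal acceleration ∝ M/d³, so compare M/d³ for each.
Mimas: (3.7 × 10¹⁹) / (1.9 × 10⁸)³ = 5.394 × 10⁻⁶
Enceladus: (1.1 × 10²⁰) / (2.4 × 10⁸)³ = 7.957 × 10⁻⁶
Ratio (larger/smaller) = 1.5

Enceladus, by a factor of ≈ 1.5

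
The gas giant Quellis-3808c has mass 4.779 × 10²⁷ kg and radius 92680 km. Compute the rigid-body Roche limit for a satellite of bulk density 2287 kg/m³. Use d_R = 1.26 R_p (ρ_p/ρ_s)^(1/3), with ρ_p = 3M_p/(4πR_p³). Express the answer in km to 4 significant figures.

99930 km

ρ_p = 3M_p/(4πR_p³) = 3 × (4.779 × 10²⁷) / (4π × (9.268 × 10⁷ m)³) = 1433 kg/m³
d_R = 1.26 × 92680 km × (1433/2287)^(1/3)
    = 99930 km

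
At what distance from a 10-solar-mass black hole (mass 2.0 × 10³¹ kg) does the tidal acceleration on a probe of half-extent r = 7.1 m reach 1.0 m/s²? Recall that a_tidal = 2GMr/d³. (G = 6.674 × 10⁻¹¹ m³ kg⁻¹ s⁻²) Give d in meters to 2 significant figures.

2.7 × 10⁷ m

2GMr/d³ = a_tidal  ⇒  d = (2GMr / a_tidal)^(1/3)
d = (2 × 6.674×10⁻¹¹ × (2.0 × 10³¹) × (7.1) / (1.0))^(1/3)
  = 2.7 × 10⁷ m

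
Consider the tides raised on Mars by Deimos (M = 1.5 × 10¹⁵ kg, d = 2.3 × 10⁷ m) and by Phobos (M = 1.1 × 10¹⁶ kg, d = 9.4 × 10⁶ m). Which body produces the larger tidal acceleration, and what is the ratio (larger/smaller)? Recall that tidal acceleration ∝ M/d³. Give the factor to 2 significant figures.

The tide-raising term goes as M/d³ (the gradient of a 1/d² field).
Deimos: (1.5 × 10¹⁵) / (2.3 × 10⁷)³ = 1.233 × 10⁻⁷
Phobos: (1.1 × 10¹⁶) / (9.4 × 10⁶)³ = 1.324 × 10⁻⁵
Ratio (larger/smaller) = 110

Phobos, by a factor of ≈ 110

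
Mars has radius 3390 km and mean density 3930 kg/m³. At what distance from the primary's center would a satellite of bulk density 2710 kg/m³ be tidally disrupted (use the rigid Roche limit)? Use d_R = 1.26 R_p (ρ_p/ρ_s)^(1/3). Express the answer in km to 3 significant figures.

d_R = 1.26 × 3390 km × (3930/2710)^(1/3)
    = 4830 km

4830 km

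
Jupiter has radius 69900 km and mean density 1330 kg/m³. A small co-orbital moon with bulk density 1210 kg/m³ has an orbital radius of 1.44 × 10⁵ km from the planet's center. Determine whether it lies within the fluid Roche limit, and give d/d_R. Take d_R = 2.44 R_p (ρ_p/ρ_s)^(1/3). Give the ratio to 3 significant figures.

d_R = 2.44 × (69900 km) × (1330/1210)^(1/3) = 1.760 × 10⁵ km
d/d_R = (1.44 × 10⁵) / (1.760 × 10⁵) = 0.818
Since d/d_R < 1, the body is inside the Roche limit.

inside; d/d_R ≈ 0.818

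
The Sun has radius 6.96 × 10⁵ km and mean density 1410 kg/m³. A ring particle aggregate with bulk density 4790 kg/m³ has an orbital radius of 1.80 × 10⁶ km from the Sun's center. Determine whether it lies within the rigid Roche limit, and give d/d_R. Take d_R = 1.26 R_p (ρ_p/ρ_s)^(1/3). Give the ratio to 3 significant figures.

outside; d/d_R ≈ 3.09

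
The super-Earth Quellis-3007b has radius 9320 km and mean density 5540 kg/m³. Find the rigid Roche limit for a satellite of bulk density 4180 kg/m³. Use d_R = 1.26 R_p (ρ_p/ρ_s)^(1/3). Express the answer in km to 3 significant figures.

12900 km

d_R = 1.26 × 9320 km × (5540/4180)^(1/3)
    = 12900 km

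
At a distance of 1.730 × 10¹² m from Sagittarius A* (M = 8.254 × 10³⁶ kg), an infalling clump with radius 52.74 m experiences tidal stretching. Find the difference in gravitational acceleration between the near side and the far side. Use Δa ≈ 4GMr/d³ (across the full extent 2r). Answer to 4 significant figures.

a_tidal = 4GMr/d³
        = 4 × (6.674 × 10⁻¹¹) × (8.254 × 10³⁶) × (52.74) / (1.730 × 10¹²)³
        = 2.244 × 10⁻⁸ m/s²

2.244 × 10⁻⁸ m/s²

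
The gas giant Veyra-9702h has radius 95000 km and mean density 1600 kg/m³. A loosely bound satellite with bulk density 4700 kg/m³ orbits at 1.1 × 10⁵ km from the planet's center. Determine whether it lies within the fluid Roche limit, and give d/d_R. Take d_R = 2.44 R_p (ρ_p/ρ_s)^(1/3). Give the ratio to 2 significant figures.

inside; d/d_R ≈ 0.68

d_R = 2.44 × (95000 km) × (1600/4700)^(1/3) = 1.619 × 10⁵ km
d/d_R = (1.1 × 10⁵) / (1.619 × 10⁵) = 0.68
Since d/d_R < 1, the body is inside the Roche limit.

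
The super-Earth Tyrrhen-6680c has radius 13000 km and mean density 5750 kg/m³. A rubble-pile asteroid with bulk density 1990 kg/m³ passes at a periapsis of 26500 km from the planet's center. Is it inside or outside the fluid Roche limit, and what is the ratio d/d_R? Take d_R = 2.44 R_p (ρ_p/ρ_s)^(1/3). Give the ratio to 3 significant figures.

inside; d/d_R ≈ 0.587

d_R = 2.44 × (13000 km) × (5750/1990)^(1/3) = 45180 km
d/d_R = (26500) / (45180) = 0.587
Since d/d_R < 1, the body is inside the Roche limit.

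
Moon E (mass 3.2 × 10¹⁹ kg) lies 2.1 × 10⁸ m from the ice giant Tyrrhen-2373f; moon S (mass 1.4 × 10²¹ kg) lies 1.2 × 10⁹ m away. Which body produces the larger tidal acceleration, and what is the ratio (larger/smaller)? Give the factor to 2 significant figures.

Compare M/d³ for the two perturbers:
Moon E: (3.2 × 10¹⁹) / (2.1 × 10⁸)³ = 3.455 × 10⁻⁶
Moon S: (1.4 × 10²¹) / (1.2 × 10⁹)³ = 8.102 × 10⁻⁷
Ratio (larger/smaller) = 4.3

Moon E, by a factor of ≈ 4.3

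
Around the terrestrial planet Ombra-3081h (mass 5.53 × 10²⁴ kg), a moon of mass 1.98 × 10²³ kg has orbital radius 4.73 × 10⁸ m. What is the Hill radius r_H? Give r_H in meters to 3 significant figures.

1.08 × 10⁸ m

r_H ≈ a (m/3M)^(1/3)
    = (4.73 × 10⁸) × (1.98 × 10²³ / (3 × 5.53 × 10²⁴))^(1/3)
    = 1.08 × 10⁸ m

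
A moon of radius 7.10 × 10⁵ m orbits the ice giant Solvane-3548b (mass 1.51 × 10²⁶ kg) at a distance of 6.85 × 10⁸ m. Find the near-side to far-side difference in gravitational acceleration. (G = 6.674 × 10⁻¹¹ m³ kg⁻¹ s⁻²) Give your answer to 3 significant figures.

Near-to-far spans 2r, so the tidal difference is twice the near-to-center value: 4GMr/d³.
Δa = 4GMr/d³
   = 4 × (6.674 × 10⁻¹¹) × (1.51 × 10²⁶) × (7.10 × 10⁵) / (6.85 × 10⁸)³
   = 8.90 × 10⁻⁵ m/s²

8.90 × 10⁻⁵ m/s²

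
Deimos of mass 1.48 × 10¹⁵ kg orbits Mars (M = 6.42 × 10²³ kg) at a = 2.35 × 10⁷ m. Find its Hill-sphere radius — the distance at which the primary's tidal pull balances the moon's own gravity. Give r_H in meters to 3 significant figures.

2.15 × 10⁴ m

r_H ≈ a (m/3M)^(1/3)
    = (2.35 × 10⁷) × (1.48 × 10¹⁵ / (3 × 6.42 × 10²³))^(1/3)
    = 2.15 × 10⁴ m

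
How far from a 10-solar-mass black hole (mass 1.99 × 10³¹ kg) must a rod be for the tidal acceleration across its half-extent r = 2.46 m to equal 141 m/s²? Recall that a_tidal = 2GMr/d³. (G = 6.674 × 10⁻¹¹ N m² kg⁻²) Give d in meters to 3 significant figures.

2GMr/d³ = a_tidal  ⇒  d = (2GMr / a_tidal)^(1/3)
d = (2 × 6.674×10⁻¹¹ × (1.99 × 10³¹) × (2.46) / (141))^(1/3)
  = 3.59 × 10⁶ m

3.59 × 10⁶ m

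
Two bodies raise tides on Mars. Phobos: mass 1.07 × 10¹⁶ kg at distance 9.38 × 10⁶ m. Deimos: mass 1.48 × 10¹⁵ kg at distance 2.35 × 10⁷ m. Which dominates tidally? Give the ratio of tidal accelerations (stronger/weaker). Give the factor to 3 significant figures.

Phobos, by a factor of ≈ 114

The tide-raising term goes as M/d³ (the gradient of a 1/d² field).
Phobos: (1.07 × 10¹⁶) / (9.38 × 10⁶)³ = 1.297 × 10⁻⁵
Deimos: (1.48 × 10¹⁵) / (2.35 × 10⁷)³ = 1.140 × 10⁻⁷
Ratio (larger/smaller) = 114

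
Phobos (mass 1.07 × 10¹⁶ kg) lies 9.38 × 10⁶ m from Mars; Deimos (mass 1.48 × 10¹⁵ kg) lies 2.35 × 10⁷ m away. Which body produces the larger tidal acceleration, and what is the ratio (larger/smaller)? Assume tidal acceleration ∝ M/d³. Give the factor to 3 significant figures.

Compare M/d³ for the two perturbers:
Phobos: (1.07 × 10¹⁶) / (9.38 × 10⁶)³ = 1.297 × 10⁻⁵
Deimos: (1.48 × 10¹⁵) / (2.35 × 10⁷)³ = 1.140 × 10⁻⁷
Ratio (larger/smaller) = 114

Phobos, by a factor of ≈ 114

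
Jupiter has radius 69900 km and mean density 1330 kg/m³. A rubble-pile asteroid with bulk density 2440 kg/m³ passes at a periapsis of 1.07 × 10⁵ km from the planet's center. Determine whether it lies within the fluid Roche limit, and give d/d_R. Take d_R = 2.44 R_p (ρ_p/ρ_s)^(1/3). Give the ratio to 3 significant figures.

inside; d/d_R ≈ 0.768

d_R = 2.44 × (69900 km) × (1330/2440)^(1/3) = 1.393 × 10⁵ km
d/d_R = (1.07 × 10⁵) / (1.393 × 10⁵) = 0.768
Since d/d_R < 1, the body is inside the Roche limit.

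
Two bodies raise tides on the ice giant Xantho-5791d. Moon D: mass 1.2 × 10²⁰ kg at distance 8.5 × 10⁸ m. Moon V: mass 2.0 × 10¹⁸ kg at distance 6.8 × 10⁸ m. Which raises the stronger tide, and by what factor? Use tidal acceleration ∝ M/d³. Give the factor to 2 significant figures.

Moon D, by a factor of ≈ 31

Tidal acceleration ∝ M/d³, so compare M/d³ for each.
Moon D: (1.2 × 10²⁰) / (8.5 × 10⁸)³ = 1.954 × 10⁻⁷
Moon V: (2.0 × 10¹⁸) / (6.8 × 10⁸)³ = 6.361 × 10⁻⁹
Ratio (larger/smaller) = 31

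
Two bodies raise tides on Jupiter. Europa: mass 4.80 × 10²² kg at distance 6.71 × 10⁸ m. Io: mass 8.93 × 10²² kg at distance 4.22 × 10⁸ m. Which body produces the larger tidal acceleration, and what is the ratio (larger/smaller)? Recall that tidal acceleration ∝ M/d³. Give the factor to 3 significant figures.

Tidal stretch scales as M/d³; compute that for each body.
Europa: (4.80 × 10²²) / (6.71 × 10⁸)³ = 1.589 × 10⁻⁴
Io: (8.93 × 10²²) / (4.22 × 10⁸)³ = 1.188 × 10⁻³
Ratio (larger/smaller) = 7.48

Io, by a factor of ≈ 7.48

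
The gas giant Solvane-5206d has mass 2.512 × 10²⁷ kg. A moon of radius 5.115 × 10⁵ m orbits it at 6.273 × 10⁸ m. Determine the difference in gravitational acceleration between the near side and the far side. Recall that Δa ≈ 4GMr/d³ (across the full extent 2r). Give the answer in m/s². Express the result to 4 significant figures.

The field gradient is 2GM/d³; across the full diameter 2r the difference is 4GMr/d³.
Δg = 4GMr/d³
   = 4 × (6.674 × 10⁻¹¹) × (2.512 × 10²⁷) × (5.115 × 10⁵) / (6.273 × 10⁸)³
   = 1.390 × 10⁻³ m/s²

1.390 × 10⁻³ m/s²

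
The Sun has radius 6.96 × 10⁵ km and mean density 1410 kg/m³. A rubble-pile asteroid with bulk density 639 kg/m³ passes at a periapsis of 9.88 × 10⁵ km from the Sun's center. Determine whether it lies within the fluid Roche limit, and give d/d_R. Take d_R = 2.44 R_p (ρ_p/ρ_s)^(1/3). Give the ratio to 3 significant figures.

inside; d/d_R ≈ 0.447

d_R = 2.44 × (6.96 × 10⁵ km) × (1410/639)^(1/3) = 2.211 × 10⁶ km
d/d_R = (9.88 × 10⁵) / (2.211 × 10⁶) = 0.447
Since d/d_R < 1, the body is inside the Roche limit.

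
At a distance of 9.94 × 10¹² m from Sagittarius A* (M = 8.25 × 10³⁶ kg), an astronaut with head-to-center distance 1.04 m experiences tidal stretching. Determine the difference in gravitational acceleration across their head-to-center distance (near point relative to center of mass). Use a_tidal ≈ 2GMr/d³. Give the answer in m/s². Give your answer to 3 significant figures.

The tidal stretch is the gradient of GM/d² times the body's extent r, hence the 1/d³ dependence.
Δg = 2GMr/d³
   = 2 × (6.674 × 10⁻¹¹) × (8.25 × 10³⁶) × (1.04) / (9.94 × 10¹²)³
   = 1.17 × 10⁻¹² m/s²

1.17 × 10⁻¹² m/s²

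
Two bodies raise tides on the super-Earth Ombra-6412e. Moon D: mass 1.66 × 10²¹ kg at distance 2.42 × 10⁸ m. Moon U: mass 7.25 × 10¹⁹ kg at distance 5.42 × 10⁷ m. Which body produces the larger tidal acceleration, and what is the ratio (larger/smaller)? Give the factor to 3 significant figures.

The tide-raising term goes as M/d³ (the gradient of a 1/d² field).
Moon D: (1.66 × 10²¹) / (2.42 × 10⁸)³ = 1.171 × 10⁻⁴
Moon U: (7.25 × 10¹⁹) / (5.42 × 10⁷)³ = 4.553 × 10⁻⁴
Ratio (larger/smaller) = 3.89

Moon U, by a factor of ≈ 3.89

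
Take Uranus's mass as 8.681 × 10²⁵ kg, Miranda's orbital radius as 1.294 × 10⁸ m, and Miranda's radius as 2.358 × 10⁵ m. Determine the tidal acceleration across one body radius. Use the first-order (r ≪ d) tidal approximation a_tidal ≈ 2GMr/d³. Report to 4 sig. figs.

1.261 × 10⁻³ m/s²

Since r ≪ d, expand the inverse-square field across one radius to get the leading 2GMr/d³ term.
Δa = 2GMr/d³
   = 2 × (6.674 × 10⁻¹¹) × (8.681 × 10²⁵) × (2.358 × 10⁵) / (1.294 × 10⁸)³
   = 1.261 × 10⁻³ m/s²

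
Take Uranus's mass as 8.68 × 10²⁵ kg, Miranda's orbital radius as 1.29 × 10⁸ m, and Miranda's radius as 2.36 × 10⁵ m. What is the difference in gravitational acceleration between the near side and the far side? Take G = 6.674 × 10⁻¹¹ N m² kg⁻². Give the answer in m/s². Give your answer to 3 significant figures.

2.55 × 10⁻³ m/s²

The field gradient is 2GM/d³; across the full diameter 2r the difference is 4GMr/d³.
a_tidal = 4GMr/d³
        = 4 × (6.674 × 10⁻¹¹) × (8.68 × 10²⁵) × (2.36 × 10⁵) / (1.29 × 10⁸)³
        = 2.55 × 10⁻³ m/s²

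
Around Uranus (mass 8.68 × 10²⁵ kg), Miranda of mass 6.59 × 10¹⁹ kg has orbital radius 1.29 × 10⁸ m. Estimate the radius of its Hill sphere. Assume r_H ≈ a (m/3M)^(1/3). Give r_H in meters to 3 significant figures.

8.16 × 10⁵ m

r_H ≈ a (m/3M)^(1/3)
    = (1.29 × 10⁸) × (6.59 × 10¹⁹ / (3 × 8.68 × 10²⁵))^(1/3)
    = 8.16 × 10⁵ m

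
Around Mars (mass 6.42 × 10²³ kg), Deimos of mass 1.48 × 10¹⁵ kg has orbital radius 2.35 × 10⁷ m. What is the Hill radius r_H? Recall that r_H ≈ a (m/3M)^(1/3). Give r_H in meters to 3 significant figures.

2.15 × 10⁴ m

r_H ≈ a (m/3M)^(1/3)
    = (2.35 × 10⁷) × (1.48 × 10¹⁵ / (3 × 6.42 × 10²³))^(1/3)
    = 2.15 × 10⁴ m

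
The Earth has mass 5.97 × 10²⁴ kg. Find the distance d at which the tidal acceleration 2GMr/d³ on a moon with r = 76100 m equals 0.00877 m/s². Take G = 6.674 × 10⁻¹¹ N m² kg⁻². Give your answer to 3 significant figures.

1.91 × 10⁷ m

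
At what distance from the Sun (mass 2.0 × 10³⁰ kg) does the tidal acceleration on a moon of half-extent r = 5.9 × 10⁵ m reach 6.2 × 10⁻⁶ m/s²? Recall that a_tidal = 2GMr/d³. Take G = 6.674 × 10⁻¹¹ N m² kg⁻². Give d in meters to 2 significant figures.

2.9 × 10¹⁰ m

2GMr/d³ = a_tidal  ⇒  d = (2GMr / a_tidal)^(1/3)
d = (2 × 6.674×10⁻¹¹ × (2.0 × 10³⁰) × (5.9 × 10⁵) / (6.2 × 10⁻⁶))^(1/3)
  = 2.9 × 10¹⁰ m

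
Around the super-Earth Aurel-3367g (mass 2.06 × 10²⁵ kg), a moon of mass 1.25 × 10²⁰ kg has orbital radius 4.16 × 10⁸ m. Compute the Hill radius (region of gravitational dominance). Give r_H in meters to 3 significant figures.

r_H ≈ a (m/3M)^(1/3)
    = (4.16 × 10⁸) × (1.25 × 10²⁰ / (3 × 2.06 × 10²⁵))^(1/3)
    = 5.26 × 10⁶ m

5.26 × 10⁶ m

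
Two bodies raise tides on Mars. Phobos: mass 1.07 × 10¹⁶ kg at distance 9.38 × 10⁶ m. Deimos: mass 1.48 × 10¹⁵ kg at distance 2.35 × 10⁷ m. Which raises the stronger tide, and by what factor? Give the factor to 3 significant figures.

Compare M/d³ for the two perturbers:
Phobos: (1.07 × 10¹⁶) / (9.38 × 10⁶)³ = 1.297 × 10⁻⁵
Deimos: (1.48 × 10¹⁵) / (2.35 × 10⁷)³ = 1.140 × 10⁻⁷
Ratio (larger/smaller) = 114

Phobos, by a factor of ≈ 114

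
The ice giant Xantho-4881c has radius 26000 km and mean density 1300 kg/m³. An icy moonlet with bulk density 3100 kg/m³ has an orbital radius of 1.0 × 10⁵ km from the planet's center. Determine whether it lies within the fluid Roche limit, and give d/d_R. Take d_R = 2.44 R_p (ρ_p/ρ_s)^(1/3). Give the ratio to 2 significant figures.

d_R = 2.44 × (26000 km) × (1300/3100)^(1/3) = 47490 km
d/d_R = (1.0 × 10⁵) / (47490) = 2.1
Since d/d_R > 1, the body is outside the Roche limit.

outside; d/d_R ≈ 2.1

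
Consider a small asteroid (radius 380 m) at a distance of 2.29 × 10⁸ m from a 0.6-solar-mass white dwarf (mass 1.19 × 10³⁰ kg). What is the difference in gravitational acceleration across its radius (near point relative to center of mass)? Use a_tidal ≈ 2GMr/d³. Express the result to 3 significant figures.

5.03 × 10⁻³ m/s²

Δa = 2GMr/d³
   = 2 × (6.674 × 10⁻¹¹) × (1.19 × 10³⁰) × (380) / (2.29 × 10⁸)³
   = 5.03 × 10⁻³ m/s²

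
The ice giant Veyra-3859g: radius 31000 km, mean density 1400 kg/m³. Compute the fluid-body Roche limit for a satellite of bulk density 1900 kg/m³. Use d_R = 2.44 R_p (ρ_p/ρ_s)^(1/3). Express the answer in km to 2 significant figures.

d_R = 2.44 × 31000 km × (1400/1900)^(1/3)
    = 68000 km

68000 km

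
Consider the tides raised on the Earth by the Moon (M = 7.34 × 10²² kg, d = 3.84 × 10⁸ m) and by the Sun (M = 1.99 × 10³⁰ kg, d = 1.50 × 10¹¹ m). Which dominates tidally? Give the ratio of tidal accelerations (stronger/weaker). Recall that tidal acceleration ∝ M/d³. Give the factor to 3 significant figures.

The Moon, by a factor of ≈ 2.20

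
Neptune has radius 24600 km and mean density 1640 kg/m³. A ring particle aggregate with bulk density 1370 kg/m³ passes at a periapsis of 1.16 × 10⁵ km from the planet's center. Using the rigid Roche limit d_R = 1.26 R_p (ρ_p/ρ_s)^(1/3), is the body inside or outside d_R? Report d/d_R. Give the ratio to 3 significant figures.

outside; d/d_R ≈ 3.52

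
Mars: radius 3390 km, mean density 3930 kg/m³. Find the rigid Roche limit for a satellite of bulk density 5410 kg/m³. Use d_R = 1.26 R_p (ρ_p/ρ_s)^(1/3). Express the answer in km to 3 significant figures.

d_R = 1.26 × 3390 km × (3930/5410)^(1/3)
    = 3840 km

3840 km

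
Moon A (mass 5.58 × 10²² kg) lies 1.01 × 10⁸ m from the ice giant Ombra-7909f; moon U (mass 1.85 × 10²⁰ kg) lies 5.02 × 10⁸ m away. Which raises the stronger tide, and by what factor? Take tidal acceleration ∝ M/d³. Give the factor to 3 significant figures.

Moon A, by a factor of ≈ 37000

The tide-raising term goes as M/d³ (the gradient of a 1/d² field).
Moon A: (5.58 × 10²²) / (1.01 × 10⁸)³ = 5.416 × 10⁻²
Moon U: (1.85 × 10²⁰) / (5.02 × 10⁸)³ = 1.462 × 10⁻⁶
Ratio (larger/smaller) = 37000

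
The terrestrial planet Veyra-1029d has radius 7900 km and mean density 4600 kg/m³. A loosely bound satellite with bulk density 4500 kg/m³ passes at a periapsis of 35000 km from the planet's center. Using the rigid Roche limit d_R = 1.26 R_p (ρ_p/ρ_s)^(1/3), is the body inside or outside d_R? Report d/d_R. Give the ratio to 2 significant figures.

d_R = 1.26 × (7900 km) × (4600/4500)^(1/3) = 10030 km
d/d_R = (35000) / (10030) = 3.5
Since d/d_R > 1, the body is outside the Roche limit.

outside; d/d_R ≈ 3.5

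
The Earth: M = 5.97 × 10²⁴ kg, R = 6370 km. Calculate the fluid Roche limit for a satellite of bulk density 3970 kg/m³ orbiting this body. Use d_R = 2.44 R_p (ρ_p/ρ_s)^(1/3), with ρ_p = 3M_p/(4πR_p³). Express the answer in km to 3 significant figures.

ρ_p = 3M_p/(4πR_p³) = 3 × (5.97 × 10²⁴) / (4π × (6.37 × 10⁶ m)³) = 5510 kg/m³
d_R = 2.44 × 6370 km × (5510/3970)^(1/3)
    = 17300 km

17300 km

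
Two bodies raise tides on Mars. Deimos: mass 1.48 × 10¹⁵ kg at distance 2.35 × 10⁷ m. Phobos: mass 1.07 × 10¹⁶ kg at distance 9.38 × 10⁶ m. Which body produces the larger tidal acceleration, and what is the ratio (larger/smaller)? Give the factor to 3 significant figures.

Tidal acceleration ∝ M/d³, so compare M/d³ for each.
Deimos: (1.48 × 10¹⁵) / (2.35 × 10⁷)³ = 1.140 × 10⁻⁷
Phobos: (1.07 × 10¹⁶) / (9.38 × 10⁶)³ = 1.297 × 10⁻⁵
Ratio (larger/smaller) = 114

Phobos, by a factor of ≈ 114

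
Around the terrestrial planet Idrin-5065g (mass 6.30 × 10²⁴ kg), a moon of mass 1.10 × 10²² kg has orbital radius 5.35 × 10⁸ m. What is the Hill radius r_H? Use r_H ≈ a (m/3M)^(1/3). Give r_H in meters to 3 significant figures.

r_H ≈ a (m/3M)^(1/3)
    = (5.35 × 10⁸) × (1.10 × 10²² / (3 × 6.30 × 10²⁴))^(1/3)
    = 4.47 × 10⁷ m

4.47 × 10⁷ m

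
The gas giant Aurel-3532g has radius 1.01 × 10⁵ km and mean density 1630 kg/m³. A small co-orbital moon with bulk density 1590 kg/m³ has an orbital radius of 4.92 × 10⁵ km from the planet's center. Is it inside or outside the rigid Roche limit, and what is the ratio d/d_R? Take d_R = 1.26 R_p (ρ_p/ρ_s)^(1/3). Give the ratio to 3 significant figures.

outside; d/d_R ≈ 3.83

d_R = 1.26 × (1.01 × 10⁵ km) × (1630/1590)^(1/3) = 1.283 × 10⁵ km
d/d_R = (4.92 × 10⁵) / (1.283 × 10⁵) = 3.83
Since d/d_R > 1, the body is outside the Roche limit.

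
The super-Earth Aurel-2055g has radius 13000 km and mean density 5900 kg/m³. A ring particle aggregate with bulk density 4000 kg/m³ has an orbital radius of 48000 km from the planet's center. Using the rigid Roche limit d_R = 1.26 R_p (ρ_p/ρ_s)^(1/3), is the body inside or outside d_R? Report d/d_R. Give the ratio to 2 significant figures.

outside; d/d_R ≈ 2.6

d_R = 1.26 × (13000 km) × (5900/4000)^(1/3) = 18650 km
d/d_R = (48000) / (18650) = 2.6
Since d/d_R > 1, the body is outside the Roche limit.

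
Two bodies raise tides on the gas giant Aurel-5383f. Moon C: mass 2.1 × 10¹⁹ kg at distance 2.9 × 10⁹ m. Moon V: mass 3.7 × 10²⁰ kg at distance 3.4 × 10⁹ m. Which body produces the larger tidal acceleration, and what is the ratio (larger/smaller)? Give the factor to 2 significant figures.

Moon V, by a factor of ≈ 11

Tidal stretch scales as M/d³; compute that for each body.
Moon C: (2.1 × 10¹⁹) / (2.9 × 10⁹)³ = 8.610 × 10⁻¹⁰
Moon V: (3.7 × 10²⁰) / (3.4 × 10⁹)³ = 9.414 × 10⁻⁹
Ratio (larger/smaller) = 11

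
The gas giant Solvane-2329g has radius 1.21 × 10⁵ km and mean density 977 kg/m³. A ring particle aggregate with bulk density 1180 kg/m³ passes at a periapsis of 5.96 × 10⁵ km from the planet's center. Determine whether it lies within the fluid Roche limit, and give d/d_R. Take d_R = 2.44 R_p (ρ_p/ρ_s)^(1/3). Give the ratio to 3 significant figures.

d_R = 2.44 × (1.21 × 10⁵ km) × (977/1180)^(1/3) = 2.772 × 10⁵ km
d/d_R = (5.96 × 10⁵) / (2.772 × 10⁵) = 2.15
Since d/d_R > 1, the body is outside the Roche limit.

outside; d/d_R ≈ 2.15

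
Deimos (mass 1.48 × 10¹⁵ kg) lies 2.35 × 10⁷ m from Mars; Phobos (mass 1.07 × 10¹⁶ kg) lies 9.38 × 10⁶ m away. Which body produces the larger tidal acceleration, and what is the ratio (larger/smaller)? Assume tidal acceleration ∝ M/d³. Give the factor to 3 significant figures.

Phobos, by a factor of ≈ 114

Tidal stretch scales as M/d³; compute that for each body.
Deimos: (1.48 × 10¹⁵) / (2.35 × 10⁷)³ = 1.140 × 10⁻⁷
Phobos: (1.07 × 10¹⁶) / (9.38 × 10⁶)³ = 1.297 × 10⁻⁵
Ratio (larger/smaller) = 114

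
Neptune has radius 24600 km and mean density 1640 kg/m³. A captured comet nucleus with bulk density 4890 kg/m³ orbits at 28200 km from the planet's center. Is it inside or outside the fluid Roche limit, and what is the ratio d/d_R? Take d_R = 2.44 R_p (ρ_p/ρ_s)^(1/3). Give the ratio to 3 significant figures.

inside; d/d_R ≈ 0.676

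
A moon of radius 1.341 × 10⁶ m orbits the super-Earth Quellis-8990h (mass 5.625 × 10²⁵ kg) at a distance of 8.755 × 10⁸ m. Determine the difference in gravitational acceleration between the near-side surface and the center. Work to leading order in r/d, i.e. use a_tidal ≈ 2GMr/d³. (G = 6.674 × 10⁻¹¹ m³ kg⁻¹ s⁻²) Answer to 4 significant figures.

1.500 × 10⁻⁵ m/s²

Differencing GM/(d−r)² and GM/d² to first order in r/d gives 2GMr/d³.
Δg = 2GMr/d³
   = 2 × (6.674 × 10⁻¹¹) × (5.625 × 10²⁵) × (1.341 × 10⁶) / (8.755 × 10⁸)³
   = 1.500 × 10⁻⁵ m/s²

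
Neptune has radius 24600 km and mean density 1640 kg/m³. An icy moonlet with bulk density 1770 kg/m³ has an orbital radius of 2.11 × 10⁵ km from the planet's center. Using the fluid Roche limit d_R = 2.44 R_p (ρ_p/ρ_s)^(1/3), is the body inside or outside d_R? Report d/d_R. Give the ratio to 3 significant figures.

outside; d/d_R ≈ 3.61

d_R = 2.44 × (24600 km) × (1640/1770)^(1/3) = 58520 km
d/d_R = (2.11 × 10⁵) / (58520) = 3.61
Since d/d_R > 1, the body is outside the Roche limit.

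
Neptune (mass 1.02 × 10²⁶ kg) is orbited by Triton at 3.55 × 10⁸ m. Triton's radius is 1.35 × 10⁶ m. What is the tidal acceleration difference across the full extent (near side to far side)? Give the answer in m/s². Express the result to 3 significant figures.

8.22 × 10⁻⁴ m/s²

Differencing GM/(d−r)² and GM/(d+r)² to first order in r/d gives 4GMr/d³.
Δa = 4GMr/d³
   = 4 × (6.674 × 10⁻¹¹) × (1.02 × 10²⁶) × (1.35 × 10⁶) / (3.55 × 10⁸)³
   = 8.22 × 10⁻⁴ m/s²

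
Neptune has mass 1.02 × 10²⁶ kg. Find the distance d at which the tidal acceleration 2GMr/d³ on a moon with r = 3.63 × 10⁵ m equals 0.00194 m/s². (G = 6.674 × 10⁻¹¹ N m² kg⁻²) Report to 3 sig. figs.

1.37 × 10⁸ m

2GMr/d³ = a_tidal  ⇒  d = (2GMr / a_tidal)^(1/3)
d = (2 × 6.674×10⁻¹¹ × (1.02 × 10²⁶) × (3.63 × 10⁵) / (0.00194))^(1/3)
  = 1.37 × 10⁸ m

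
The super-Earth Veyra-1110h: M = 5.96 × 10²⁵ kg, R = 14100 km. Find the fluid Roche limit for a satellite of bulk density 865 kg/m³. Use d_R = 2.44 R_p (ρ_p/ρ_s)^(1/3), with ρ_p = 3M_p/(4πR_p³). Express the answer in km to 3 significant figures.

62100 km

ρ_p = 3M_p/(4πR_p³) = 3 × (5.96 × 10²⁵) / (4π × (1.41 × 10⁷ m)³) = 5080 kg/m³
d_R = 2.44 × 14100 km × (5080/865)^(1/3)
    = 62100 km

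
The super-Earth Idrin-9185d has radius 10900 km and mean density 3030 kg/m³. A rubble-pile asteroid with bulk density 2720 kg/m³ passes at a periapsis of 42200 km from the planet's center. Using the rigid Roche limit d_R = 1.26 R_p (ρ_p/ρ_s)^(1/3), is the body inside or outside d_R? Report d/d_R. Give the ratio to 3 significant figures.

outside; d/d_R ≈ 2.96

d_R = 1.26 × (10900 km) × (3030/2720)^(1/3) = 14240 km
d/d_R = (42200) / (14240) = 2.96
Since d/d_R > 1, the body is outside the Roche limit.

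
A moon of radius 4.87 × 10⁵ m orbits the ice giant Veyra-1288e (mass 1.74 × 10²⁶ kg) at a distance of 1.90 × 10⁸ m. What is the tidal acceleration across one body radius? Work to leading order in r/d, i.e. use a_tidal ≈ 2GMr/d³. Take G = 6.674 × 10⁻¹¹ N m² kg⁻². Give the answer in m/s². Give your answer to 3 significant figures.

1.65 × 10⁻³ m/s²

Since r ≪ d, expand the inverse-square field across one radius to get the leading 2GMr/d³ term.
Δa = 2GMr/d³
   = 2 × (6.674 × 10⁻¹¹) × (1.74 × 10²⁶) × (4.87 × 10⁵) / (1.90 × 10⁸)³
   = 1.65 × 10⁻³ m/s²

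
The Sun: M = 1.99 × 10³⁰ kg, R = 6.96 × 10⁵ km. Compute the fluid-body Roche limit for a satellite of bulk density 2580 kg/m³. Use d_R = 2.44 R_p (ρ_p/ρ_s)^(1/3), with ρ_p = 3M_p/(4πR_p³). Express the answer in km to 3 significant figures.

ρ_p = 3M_p/(4πR_p³) = 3 × (1.99 × 10³⁰) / (4π × (6.96 × 10⁸ m)³) = 1410 kg/m³
d_R = 2.44 × 6.96 × 10⁵ km × (1410/2580)^(1/3)
    = 1.39 × 10⁶ km

1.39 × 10⁶ km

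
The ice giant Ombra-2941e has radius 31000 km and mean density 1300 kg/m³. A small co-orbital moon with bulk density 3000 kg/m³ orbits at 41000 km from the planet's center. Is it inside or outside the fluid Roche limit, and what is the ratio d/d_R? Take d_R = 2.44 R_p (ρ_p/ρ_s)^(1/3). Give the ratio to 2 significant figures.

d_R = 2.44 × (31000 km) × (1300/3000)^(1/3) = 57240 km
d/d_R = (41000) / (57240) = 0.72
Since d/d_R < 1, the body is inside the Roche limit.

inside; d/d_R ≈ 0.72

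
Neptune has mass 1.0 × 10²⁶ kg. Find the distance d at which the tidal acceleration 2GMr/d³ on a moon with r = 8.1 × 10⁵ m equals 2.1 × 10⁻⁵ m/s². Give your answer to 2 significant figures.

8.0 × 10⁸ m

2GMr/d³ = a_tidal  ⇒  d = (2GMr / a_tidal)^(1/3)
d = (2 × 6.674×10⁻¹¹ × (1.0 × 10²⁶) × (8.1 × 10⁵) / (2.1 × 10⁻⁵))^(1/3)
  = 8.0 × 10⁸ m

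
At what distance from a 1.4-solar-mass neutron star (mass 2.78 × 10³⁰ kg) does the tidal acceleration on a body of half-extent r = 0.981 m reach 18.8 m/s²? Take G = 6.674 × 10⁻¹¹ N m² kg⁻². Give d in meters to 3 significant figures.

2GMr/d³ = a_tidal  ⇒  d = (2GMr / a_tidal)^(1/3)
d = (2 × 6.674×10⁻¹¹ × (2.78 × 10³⁰) × (0.981) / (18.8))^(1/3)
  = 2.69 × 10⁶ m

2.69 × 10⁶ m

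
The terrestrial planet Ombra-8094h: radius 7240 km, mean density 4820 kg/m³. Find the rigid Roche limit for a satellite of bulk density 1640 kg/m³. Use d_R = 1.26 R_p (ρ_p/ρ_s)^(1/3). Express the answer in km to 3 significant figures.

13100 km

d_R = 1.26 × 7240 km × (4820/1640)^(1/3)
    = 13100 km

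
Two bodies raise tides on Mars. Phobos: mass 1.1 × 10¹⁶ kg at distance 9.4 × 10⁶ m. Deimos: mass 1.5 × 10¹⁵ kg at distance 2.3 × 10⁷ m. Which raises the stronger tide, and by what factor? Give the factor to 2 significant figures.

Tidal stretch scales as M/d³; compute that for each body.
Phobos: (1.1 × 10¹⁶) / (9.4 × 10⁶)³ = 1.324 × 10⁻⁵
Deimos: (1.5 × 10¹⁵) / (2.3 × 10⁷)³ = 1.233 × 10⁻⁷
Ratio (larger/smaller) = 110

Phobos, by a factor of ≈ 110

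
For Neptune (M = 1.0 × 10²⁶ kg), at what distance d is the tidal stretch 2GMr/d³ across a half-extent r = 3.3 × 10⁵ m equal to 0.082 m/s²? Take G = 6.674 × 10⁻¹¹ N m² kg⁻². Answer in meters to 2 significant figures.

2GMr/d³ = a_tidal  ⇒  d = (2GMr / a_tidal)^(1/3)
d = (2 × 6.674×10⁻¹¹ × (1.0 × 10²⁶) × (3.3 × 10⁵) / (0.082))^(1/3)
  = 3.8 × 10⁷ m

3.8 × 10⁷ m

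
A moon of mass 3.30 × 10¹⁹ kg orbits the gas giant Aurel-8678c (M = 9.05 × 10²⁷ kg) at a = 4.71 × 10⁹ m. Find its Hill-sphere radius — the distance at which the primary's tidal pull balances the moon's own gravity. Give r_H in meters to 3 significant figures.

r_H ≈ a (m/3M)^(1/3)
    = (4.71 × 10⁹) × (3.30 × 10¹⁹ / (3 × 9.05 × 10²⁷))^(1/3)
    = 5.03 × 10⁶ m

5.03 × 10⁶ m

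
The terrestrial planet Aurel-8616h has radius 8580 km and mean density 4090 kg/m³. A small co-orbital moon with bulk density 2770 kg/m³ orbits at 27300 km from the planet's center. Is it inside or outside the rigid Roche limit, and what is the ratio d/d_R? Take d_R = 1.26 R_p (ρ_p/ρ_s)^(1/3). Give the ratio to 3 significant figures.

outside; d/d_R ≈ 2.22

d_R = 1.26 × (8580 km) × (4090/2770)^(1/3) = 12310 km
d/d_R = (27300) / (12310) = 2.22
Since d/d_R > 1, the body is outside the Roche limit.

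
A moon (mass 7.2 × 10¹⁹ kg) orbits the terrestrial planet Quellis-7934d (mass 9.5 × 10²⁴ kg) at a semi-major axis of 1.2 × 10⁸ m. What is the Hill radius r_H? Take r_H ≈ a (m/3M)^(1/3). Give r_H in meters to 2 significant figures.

r_H ≈ a (m/3M)^(1/3)
    = (1.2 × 10⁸) × (7.2 × 10¹⁹ / (3 × 9.5 × 10²⁴))^(1/3)
    = 1.6 × 10⁶ m

1.6 × 10⁶ m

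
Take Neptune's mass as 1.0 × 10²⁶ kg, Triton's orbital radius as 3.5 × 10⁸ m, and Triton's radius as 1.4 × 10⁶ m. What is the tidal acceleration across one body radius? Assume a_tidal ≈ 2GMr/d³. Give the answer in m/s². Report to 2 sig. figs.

4.4 × 10⁻⁴ m/s²

Δg = 2GMr/d³
   = 2 × (6.674 × 10⁻¹¹) × (1.0 × 10²⁶) × (1.4 × 10⁶) / (3.5 × 10⁸)³
   = 4.4 × 10⁻⁴ m/s²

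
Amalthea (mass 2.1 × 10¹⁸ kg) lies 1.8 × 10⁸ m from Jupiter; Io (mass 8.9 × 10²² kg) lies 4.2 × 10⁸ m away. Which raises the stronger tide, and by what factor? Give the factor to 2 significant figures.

Io, by a factor of ≈ 3300

The tide-raising term goes as M/d³ (the gradient of a 1/d² field).
Amalthea: (2.1 × 10¹⁸) / (1.8 × 10⁸)³ = 3.601 × 10⁻⁷
Io: (8.9 × 10²²) / (4.2 × 10⁸)³ = 1.201 × 10⁻³
Ratio (larger/smaller) = 3300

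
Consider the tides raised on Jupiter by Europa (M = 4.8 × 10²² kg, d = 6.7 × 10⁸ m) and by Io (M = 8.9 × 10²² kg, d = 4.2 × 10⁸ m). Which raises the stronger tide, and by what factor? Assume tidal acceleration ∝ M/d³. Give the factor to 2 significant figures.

Compare M/d³ for the two perturbers:
Europa: (4.8 × 10²²) / (6.7 × 10⁸)³ = 1.596 × 10⁻⁴
Io: (8.9 × 10²²) / (4.2 × 10⁸)³ = 1.201 × 10⁻³
Ratio (larger/smaller) = 7.5

Io, by a factor of ≈ 7.5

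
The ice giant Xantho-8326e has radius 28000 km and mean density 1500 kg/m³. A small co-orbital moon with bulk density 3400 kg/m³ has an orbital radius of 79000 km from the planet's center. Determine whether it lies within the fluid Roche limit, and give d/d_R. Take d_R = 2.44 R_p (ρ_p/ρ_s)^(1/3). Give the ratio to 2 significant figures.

outside; d/d_R ≈ 1.5

d_R = 2.44 × (28000 km) × (1500/3400)^(1/3) = 52010 km
d/d_R = (79000) / (52010) = 1.5
Since d/d_R > 1, the body is outside the Roche limit.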